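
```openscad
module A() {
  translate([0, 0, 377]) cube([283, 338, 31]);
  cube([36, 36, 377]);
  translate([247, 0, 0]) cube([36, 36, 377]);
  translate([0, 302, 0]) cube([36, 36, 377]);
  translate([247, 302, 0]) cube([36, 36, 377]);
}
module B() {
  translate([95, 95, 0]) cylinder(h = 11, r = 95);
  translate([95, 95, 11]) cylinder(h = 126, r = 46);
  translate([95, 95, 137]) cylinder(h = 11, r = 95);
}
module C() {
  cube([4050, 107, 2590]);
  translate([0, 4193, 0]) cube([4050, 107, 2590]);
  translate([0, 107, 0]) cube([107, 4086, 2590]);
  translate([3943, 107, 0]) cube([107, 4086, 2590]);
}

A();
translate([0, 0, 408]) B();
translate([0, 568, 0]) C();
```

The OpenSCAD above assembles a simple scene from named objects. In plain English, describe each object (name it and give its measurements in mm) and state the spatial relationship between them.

A is a simple wooden stool: a rectangular seat 283 mm (x) by 338 mm (y), 31 mm thick, top face at z = 408 mm, on four square legs, each 36×36 mm in cross-section. The legs rest on z = 0, each flush with a corner of the seat.

B is a spool: two coaxial disc flanges of radius 95 mm and thickness 11 mm, joined by a core cylinder of radius 46 mm and height 126 mm. The lower flange rests on z = 0 and the three cylinders share a vertical axis.

C is the wall frame of a small rectangular building: four walls, each 2590 mm tall and 107 mm thick, enclosing a footprint 4050 mm (x) by 4300 mm (y) outside-to-outside, with no floor or roof. The front and back walls (the −y and +y sides) span the full width; the two side walls fit between them.

The spool is on top of the stool. The house frame is on the floor beside the stool on its +y side.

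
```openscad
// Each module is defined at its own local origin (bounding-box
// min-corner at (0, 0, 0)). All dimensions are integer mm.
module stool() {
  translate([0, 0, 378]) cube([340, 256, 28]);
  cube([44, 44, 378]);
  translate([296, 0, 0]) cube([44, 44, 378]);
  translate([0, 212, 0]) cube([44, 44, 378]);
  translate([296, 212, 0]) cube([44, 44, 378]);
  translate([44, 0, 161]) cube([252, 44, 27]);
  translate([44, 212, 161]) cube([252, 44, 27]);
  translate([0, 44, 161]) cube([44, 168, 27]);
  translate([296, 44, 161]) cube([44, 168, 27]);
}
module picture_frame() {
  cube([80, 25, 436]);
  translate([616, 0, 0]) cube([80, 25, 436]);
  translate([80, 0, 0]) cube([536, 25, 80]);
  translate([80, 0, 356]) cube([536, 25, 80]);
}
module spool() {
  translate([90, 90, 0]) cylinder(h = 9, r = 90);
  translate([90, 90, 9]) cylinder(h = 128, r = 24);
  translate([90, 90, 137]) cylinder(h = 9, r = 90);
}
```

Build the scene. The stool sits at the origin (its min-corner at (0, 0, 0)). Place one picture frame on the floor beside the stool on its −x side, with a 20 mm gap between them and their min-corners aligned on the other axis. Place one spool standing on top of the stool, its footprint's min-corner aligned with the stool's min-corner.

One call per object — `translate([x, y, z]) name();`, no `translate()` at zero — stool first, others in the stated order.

stool();
translate([-716, 0, 0]) picture_frame();
translate([0, 0, 406]) spool();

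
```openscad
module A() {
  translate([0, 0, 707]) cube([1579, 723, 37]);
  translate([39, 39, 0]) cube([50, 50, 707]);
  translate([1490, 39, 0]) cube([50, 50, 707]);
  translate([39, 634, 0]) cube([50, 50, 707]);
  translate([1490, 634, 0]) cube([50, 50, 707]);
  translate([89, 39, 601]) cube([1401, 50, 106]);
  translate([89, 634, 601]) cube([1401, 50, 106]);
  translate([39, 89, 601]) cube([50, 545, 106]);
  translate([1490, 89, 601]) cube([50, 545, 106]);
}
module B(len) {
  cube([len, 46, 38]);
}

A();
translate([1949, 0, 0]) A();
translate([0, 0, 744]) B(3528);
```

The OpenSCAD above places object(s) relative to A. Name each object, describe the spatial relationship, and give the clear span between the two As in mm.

A is a table. B is a beam. A beam spans the tops of two tables. The clear span between the two tables is 370 mm.

Second table starts at x = 1949; first ends at x = 1579; clear span = 1949 − 1579 = 370 mm.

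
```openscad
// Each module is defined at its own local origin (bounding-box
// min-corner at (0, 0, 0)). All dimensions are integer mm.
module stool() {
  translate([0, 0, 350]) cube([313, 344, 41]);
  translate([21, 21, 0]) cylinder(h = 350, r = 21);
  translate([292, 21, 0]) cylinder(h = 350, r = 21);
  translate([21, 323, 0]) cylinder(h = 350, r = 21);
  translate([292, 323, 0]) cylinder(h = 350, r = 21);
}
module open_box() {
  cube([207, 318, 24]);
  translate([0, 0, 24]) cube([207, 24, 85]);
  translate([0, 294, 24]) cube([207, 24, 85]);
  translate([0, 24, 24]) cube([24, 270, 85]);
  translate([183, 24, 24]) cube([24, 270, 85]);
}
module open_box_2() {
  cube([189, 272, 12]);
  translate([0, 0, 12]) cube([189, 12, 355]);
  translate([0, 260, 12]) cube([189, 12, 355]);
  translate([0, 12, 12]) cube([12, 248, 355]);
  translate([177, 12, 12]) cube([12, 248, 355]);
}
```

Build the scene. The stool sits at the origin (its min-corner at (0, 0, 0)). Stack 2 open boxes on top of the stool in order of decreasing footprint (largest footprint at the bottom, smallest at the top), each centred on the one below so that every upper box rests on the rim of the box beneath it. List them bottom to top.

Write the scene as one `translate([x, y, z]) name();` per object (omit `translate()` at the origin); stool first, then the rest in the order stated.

stool();
translate([53, 13, 391]) open_box();
translate([62, 36, 500]) open_box_2();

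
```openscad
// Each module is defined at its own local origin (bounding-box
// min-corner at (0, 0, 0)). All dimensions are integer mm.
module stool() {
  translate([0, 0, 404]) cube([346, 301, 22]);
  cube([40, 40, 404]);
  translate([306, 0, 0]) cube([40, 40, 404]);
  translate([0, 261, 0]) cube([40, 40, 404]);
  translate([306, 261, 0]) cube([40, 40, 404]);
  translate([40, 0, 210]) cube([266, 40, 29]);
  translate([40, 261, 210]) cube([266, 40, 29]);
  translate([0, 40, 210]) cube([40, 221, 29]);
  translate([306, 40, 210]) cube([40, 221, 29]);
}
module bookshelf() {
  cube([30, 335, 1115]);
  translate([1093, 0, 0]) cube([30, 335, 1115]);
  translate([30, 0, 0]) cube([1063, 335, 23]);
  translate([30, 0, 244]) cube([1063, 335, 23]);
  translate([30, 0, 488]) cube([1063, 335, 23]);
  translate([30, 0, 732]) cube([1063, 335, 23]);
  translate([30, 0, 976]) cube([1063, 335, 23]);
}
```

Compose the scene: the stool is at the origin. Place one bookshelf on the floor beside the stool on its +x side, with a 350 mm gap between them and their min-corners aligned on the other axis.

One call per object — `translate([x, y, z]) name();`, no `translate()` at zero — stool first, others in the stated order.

stool();
translate([696, 0, 0]) bookshelf();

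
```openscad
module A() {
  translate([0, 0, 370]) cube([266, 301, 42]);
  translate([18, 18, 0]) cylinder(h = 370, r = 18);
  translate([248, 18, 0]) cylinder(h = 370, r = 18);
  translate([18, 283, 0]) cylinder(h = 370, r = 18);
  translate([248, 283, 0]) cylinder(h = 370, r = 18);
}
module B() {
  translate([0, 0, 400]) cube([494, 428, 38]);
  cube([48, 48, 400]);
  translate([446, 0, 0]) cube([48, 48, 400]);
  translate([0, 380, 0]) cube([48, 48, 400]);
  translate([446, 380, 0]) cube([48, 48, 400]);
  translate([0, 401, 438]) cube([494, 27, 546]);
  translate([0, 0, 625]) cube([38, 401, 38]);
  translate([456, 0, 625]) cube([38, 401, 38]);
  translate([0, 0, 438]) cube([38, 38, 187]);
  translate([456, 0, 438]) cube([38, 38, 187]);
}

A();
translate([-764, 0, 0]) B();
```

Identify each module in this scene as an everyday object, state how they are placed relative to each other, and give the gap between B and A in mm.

A is a stool. B is a chair. The chair is on the floor beside the stool on its −x side. The gap between the chair and the stool is 270 mm.

The chair's nearest face is 270 mm from the stool's −x face.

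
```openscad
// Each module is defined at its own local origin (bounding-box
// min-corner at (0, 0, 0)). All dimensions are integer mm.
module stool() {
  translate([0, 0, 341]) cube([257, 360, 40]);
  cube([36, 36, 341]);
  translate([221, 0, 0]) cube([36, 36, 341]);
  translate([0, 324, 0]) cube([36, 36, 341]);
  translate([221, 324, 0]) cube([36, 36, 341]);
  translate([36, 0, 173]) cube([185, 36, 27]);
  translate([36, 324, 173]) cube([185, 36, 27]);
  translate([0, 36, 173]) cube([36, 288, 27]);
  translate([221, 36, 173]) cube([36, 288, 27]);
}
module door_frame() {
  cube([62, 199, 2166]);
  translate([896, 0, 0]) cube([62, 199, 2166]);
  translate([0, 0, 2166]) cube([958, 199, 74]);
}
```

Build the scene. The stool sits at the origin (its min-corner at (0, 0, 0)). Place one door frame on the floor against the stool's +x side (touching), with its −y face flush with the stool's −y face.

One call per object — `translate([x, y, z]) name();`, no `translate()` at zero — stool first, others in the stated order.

stool();
translate([257, 0, 0]) door_frame();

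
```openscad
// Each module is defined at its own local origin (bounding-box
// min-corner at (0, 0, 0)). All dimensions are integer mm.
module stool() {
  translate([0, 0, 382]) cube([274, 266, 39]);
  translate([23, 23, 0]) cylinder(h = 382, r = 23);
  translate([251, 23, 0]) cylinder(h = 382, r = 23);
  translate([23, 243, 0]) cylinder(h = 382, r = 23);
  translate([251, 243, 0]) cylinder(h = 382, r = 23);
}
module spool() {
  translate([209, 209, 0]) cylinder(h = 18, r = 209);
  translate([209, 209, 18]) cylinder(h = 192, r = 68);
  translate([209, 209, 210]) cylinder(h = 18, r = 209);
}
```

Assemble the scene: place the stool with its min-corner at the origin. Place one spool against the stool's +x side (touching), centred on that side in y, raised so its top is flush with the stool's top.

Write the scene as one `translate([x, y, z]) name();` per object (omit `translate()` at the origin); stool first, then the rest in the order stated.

stool();
translate([274, -76, 193]) spool();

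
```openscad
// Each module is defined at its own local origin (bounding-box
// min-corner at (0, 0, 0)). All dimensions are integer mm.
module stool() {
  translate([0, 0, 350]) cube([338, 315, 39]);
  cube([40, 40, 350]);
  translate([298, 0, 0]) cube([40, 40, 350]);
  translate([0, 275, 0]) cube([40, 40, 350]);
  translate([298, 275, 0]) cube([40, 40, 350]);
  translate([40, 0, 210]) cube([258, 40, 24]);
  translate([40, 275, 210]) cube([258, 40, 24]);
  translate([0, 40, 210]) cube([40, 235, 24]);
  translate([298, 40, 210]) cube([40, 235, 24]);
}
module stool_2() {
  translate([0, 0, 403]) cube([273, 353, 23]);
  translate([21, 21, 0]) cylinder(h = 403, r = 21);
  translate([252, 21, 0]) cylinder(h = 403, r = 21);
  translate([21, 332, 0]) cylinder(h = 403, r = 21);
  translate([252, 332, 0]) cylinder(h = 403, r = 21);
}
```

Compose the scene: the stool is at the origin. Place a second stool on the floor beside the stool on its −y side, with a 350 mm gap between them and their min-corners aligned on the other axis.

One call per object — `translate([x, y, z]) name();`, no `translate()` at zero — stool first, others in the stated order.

stool();
translate([0, -703, 0]) stool_2();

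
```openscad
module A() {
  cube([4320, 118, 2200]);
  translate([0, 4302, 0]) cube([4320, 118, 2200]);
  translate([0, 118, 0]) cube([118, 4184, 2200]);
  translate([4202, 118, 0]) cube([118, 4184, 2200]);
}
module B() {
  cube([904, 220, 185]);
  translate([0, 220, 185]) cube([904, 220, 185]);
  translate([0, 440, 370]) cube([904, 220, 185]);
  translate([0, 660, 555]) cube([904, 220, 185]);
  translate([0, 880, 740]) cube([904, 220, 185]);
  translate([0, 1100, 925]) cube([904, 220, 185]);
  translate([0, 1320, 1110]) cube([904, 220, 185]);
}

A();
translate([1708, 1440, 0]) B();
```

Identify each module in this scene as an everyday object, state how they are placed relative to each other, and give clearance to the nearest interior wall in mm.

A is a house frame. B is a staircase. The staircase sits inside the house frame, centred. The clearance to the nearest interior wall is 1322 mm.

Clearances: x = 1590, y = 1322; minimum 1322 mm.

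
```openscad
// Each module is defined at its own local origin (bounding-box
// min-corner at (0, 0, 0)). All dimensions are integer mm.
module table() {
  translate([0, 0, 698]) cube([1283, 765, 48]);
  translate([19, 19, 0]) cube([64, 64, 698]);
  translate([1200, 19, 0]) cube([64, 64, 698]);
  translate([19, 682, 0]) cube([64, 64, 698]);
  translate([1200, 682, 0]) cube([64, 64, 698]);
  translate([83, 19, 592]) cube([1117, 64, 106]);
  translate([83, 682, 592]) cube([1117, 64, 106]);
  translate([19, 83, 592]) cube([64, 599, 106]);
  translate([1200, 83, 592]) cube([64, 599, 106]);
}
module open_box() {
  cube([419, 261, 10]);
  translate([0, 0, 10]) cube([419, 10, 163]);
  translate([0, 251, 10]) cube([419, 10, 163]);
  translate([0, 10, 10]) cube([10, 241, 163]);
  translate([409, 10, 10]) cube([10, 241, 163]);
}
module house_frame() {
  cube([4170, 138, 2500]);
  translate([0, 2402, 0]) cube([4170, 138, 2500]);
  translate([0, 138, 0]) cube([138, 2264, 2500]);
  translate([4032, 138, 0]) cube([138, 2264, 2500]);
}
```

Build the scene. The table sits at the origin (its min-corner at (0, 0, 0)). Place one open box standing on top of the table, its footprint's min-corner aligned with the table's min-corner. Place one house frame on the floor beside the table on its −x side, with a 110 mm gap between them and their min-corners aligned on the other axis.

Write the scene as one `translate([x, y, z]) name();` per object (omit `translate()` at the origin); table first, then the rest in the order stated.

table();
translate([0, 0, 746]) open_box();
translate([-4280, 0, 0]) house_frame();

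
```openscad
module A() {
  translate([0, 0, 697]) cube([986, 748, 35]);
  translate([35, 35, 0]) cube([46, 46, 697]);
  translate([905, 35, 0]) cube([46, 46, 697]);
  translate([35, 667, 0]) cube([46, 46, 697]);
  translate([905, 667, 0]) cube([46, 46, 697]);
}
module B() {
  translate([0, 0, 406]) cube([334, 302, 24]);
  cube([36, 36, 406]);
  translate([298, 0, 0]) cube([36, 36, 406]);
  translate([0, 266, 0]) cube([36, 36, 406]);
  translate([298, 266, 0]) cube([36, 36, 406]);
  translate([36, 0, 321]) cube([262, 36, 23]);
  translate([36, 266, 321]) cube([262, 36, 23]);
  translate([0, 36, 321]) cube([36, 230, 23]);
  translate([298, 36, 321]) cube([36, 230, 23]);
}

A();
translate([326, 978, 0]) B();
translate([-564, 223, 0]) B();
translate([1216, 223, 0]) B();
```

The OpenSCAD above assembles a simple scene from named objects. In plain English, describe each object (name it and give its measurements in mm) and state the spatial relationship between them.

A is a table with a 986×748 mm rectangular top, 35 mm thick, top surface at z = 732 mm, supported by four 46×46 mm square legs, each inset 35 mm from the nearest pair of top edges, running from the floor.

B is a simple wooden stool: a rectangular seat 334 mm (x) by 302 mm (y), 24 mm thick, top face at z = 430 mm, on four square legs, each 36×36 mm in cross-section. The legs rest on z = 0, each flush with a corner of the seat. Four stretchers, 36 mm wide and 23 mm tall, connect adjacent legs with their undersides at z = 321 mm, each running between the inner faces of the legs it joins and aligned with the legs' outer faces on the other axis.

Three stools sit around the table at the +y, −x, +x sides.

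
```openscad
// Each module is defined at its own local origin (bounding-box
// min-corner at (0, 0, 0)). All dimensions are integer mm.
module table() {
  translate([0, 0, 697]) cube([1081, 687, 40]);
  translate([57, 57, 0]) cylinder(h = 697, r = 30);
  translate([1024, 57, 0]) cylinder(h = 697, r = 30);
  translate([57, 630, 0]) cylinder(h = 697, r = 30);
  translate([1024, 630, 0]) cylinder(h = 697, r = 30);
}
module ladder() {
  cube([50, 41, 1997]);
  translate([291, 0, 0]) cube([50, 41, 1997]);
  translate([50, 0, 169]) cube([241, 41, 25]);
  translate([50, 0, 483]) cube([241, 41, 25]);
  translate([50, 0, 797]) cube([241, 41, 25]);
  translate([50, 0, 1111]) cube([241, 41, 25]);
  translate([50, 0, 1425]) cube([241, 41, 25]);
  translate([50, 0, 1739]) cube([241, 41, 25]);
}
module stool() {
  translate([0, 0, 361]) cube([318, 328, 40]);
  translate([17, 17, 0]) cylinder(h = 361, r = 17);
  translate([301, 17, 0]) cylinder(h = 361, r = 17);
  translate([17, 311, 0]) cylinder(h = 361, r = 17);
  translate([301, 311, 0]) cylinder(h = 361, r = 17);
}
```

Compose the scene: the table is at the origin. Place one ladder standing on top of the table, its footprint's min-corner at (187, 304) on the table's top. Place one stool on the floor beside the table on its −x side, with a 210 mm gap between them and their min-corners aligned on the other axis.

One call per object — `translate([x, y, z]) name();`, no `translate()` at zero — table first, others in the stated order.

table();
translate([187, 304, 737]) ladder();
translate([-528, 0, 0]) stool();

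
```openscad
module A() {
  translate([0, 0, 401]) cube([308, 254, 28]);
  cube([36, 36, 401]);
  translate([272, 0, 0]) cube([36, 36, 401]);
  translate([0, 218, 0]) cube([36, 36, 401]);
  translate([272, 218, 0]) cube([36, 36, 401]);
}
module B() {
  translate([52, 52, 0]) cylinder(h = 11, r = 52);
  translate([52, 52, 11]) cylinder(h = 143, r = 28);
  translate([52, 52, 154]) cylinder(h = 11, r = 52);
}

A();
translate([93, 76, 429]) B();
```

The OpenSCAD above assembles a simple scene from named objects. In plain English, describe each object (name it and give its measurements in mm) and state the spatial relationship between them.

A is a simple wooden stool: a rectangular seat 308 mm (x) by 254 mm (y), 28 mm thick, top face at z = 429 mm, on four square legs, each 36×36 mm in cross-section. The legs rest on z = 0, each flush with a corner of the seat.

B is a spool: two coaxial disc flanges of radius 52 mm and thickness 11 mm, joined by a core cylinder of radius 28 mm and height 143 mm. The lower flange rests on z = 0 and the three cylinders share a vertical axis.

The spool is on top of the stool.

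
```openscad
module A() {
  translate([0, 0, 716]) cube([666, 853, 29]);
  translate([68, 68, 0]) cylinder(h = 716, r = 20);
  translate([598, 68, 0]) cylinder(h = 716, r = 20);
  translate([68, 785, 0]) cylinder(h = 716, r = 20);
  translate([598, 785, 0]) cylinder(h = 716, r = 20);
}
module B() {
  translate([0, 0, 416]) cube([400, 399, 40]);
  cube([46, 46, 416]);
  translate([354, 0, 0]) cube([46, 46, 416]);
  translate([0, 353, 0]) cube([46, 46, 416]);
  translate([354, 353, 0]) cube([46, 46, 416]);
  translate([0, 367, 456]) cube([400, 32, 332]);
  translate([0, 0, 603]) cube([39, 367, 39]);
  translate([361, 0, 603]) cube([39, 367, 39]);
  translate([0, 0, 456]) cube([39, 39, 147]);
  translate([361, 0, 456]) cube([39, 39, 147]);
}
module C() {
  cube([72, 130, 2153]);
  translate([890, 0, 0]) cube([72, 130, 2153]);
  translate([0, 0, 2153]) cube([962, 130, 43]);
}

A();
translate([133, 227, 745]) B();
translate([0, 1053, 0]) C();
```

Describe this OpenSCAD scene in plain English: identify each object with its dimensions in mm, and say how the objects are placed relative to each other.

A is a table with a 666×853 mm rectangular top, 29 mm thick, top surface at z = 745 mm, supported by four round legs of 40 mm diameter, each leg's bounding box inset 48 mm from the nearest pair of top edges, running from the floor.

B is a chair: 400×399 mm seat, 40 mm thick, top at z = 456 mm, on four 46 mm square corner legs flush with the seat edges. A 32 mm thick backrest slab spans the full seat width, extending 332 mm above the seat top, its back face flush with the seat's +y edge. Two armrests of 39×39 mm section run along each side from the seat's front edge to the front of the backrest, top faces 186 mm above the seat top and outer faces flush with the seat's x-edges; a 39×39 mm post under the front of each armrest stands on the seat at the front corner.

C is a rectangular door frame: two vertical jambs of 72×130 mm section, 2153 mm tall, with a clear opening 818 mm wide between their inner faces. A header 43 mm tall and 130 mm deep lies on top of the jambs and spans the full outside width.

The chair is on top of the table, centred. The door frame is on the floor beside the table on its +y side.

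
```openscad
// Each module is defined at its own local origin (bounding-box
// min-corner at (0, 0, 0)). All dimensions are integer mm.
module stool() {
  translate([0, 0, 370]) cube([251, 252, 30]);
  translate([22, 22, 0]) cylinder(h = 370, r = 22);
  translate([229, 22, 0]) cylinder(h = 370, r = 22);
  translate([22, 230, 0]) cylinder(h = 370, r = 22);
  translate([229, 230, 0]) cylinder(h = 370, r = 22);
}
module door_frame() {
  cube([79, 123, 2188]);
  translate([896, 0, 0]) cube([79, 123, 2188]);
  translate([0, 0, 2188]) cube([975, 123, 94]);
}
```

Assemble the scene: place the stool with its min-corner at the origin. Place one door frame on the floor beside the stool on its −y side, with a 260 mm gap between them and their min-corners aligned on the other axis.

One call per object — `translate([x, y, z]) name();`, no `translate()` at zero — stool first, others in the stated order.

stool();
translate([0, -383, 0]) door_frame();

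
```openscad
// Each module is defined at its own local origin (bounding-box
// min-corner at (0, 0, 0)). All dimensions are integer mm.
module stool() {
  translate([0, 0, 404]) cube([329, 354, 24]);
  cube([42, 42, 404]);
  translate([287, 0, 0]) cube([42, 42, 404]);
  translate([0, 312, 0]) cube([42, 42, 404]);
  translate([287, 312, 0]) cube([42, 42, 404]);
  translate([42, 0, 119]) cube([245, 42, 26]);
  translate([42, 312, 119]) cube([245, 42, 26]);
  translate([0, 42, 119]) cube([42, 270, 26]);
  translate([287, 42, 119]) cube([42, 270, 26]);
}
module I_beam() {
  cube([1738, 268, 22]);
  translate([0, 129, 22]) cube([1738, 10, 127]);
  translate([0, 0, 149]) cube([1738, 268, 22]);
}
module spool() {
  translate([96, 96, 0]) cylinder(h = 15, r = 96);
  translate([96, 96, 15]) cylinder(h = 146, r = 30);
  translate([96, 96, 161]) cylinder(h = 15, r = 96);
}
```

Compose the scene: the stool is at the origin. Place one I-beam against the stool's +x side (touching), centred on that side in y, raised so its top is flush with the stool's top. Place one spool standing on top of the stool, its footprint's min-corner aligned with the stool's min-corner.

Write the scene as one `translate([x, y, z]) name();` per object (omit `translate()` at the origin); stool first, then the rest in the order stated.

stool();
translate([329, 43, 257]) I_beam();
translate([0, 0, 428]) spool();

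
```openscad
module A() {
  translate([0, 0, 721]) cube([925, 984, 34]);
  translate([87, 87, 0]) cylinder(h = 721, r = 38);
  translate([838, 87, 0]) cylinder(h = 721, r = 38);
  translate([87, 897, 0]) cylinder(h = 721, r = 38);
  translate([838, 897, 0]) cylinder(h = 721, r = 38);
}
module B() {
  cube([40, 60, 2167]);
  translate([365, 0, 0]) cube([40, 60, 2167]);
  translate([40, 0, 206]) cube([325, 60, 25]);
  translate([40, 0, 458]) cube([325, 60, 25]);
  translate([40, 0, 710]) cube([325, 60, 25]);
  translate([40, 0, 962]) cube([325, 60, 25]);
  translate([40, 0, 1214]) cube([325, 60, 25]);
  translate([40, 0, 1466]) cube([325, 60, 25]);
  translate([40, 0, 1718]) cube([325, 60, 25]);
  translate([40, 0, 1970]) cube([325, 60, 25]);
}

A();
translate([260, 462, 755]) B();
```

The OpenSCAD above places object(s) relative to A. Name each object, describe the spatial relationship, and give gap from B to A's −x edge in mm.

The ladder's min-x is at 260; the table's min-x is 0; gap = 260 mm.

A is a table. B is a ladder. The ladder is on top of the table, centred. The gap from the ladder to the table's −x edge is 260 mm.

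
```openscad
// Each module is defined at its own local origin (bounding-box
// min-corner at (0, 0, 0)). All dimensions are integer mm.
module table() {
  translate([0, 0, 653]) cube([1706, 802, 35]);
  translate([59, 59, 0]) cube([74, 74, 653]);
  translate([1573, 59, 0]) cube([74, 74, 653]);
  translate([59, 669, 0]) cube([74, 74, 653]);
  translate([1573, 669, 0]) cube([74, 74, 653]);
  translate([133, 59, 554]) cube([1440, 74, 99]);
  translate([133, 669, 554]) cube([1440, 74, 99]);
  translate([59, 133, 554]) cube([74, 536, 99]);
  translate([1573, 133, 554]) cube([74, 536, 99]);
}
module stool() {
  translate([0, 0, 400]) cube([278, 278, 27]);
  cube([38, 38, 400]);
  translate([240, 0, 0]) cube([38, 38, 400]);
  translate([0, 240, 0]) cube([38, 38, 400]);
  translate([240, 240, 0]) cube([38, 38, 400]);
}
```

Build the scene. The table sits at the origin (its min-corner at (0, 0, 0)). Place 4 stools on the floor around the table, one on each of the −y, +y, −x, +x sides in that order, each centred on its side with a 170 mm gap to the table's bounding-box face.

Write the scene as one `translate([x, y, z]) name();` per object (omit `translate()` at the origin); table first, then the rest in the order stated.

table();
translate([714, -448, 0]) stool();
translate([714, 972, 0]) stool();
translate([-448, 262, 0]) stool();
translate([1876, 262, 0]) stool();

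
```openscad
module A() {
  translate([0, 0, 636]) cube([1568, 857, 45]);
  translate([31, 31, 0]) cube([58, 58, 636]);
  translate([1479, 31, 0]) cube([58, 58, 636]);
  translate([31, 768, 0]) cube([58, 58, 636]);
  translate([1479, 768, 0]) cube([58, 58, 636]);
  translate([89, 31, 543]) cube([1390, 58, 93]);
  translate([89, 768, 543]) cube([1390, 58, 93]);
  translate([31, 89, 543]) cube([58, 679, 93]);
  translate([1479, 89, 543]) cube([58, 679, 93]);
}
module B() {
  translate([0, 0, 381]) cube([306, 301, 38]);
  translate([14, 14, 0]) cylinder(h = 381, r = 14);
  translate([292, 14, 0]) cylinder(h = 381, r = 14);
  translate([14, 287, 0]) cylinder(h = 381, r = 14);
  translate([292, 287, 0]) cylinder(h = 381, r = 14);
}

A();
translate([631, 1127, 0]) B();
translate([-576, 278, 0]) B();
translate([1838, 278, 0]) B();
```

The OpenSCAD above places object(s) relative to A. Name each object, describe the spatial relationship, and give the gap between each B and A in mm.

A is a table. B is a stool. Three stools sit around the table at the +y, −x, +x sides. The gap between each stool and the table is 270 mm.

Each stool's nearest face is 270 mm from the table's bounding box.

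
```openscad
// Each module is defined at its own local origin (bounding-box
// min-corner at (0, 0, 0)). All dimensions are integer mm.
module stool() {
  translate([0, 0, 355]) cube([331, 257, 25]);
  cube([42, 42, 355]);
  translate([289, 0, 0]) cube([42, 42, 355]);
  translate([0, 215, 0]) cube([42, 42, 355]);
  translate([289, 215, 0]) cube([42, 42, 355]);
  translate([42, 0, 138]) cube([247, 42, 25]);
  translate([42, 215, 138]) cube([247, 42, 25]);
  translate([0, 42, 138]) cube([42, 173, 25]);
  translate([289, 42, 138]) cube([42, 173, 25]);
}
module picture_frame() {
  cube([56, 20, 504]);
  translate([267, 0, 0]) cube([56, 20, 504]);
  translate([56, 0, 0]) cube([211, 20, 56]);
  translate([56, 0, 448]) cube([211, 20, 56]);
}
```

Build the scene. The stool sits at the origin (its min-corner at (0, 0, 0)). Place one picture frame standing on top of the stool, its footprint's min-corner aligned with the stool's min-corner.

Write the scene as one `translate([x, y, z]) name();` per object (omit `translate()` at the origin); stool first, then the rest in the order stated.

stool();
translate([0, 0, 380]) picture_frame();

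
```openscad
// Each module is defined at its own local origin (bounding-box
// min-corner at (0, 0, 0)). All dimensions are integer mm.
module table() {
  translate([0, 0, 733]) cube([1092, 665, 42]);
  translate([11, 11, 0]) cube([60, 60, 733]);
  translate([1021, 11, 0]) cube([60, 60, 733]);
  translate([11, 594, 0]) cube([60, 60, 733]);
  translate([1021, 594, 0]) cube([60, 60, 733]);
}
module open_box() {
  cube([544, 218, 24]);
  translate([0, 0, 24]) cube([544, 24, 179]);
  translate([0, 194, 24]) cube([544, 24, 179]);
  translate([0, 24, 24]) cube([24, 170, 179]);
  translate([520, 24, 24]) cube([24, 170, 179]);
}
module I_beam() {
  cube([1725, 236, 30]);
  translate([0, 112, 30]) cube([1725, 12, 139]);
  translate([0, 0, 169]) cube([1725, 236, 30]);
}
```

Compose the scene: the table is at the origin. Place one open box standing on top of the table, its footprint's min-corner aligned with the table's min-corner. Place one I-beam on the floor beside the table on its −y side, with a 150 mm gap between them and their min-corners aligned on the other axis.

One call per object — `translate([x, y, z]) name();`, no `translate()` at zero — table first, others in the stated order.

table();
translate([0, 0, 775]) open_box();
translate([0, -386, 0]) I_beam();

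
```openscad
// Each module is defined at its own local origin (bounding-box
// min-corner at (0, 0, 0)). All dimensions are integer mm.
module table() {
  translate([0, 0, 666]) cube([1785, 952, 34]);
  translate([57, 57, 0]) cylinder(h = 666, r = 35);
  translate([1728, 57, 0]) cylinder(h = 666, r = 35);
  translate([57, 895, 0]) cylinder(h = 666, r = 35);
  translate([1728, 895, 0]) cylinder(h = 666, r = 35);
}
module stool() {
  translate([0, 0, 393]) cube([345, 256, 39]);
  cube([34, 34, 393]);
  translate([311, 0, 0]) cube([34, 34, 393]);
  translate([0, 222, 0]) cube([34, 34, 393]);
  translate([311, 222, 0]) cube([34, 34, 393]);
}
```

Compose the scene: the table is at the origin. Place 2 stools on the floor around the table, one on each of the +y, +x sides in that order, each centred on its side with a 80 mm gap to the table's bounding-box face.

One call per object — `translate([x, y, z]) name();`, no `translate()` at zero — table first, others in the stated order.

table();
translate([720, 1032, 0]) stool();
translate([1865, 348, 0]) stool();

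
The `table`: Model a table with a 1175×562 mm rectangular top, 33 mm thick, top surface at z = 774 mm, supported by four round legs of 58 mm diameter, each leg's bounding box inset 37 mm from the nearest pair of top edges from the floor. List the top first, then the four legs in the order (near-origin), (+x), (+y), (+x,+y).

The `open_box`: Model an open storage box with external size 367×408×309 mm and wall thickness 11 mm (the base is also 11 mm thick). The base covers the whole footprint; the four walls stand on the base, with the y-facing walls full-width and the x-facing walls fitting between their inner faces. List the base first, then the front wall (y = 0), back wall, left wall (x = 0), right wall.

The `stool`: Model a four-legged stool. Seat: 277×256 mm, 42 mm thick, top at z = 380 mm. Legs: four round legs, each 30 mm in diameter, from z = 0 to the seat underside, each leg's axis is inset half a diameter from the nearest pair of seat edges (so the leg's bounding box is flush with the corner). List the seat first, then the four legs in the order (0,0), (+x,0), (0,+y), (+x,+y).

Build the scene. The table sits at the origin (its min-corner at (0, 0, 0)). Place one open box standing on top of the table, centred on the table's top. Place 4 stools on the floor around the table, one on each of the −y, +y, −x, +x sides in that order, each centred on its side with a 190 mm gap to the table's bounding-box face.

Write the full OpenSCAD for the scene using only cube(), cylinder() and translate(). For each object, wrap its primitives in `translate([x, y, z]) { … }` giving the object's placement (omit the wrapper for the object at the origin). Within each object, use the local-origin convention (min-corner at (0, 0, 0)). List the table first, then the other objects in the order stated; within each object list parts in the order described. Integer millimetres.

translate([0, 0, 741]) cube([1175, 562, 33]);
translate([66, 66, 0]) cylinder(h = 741, r = 29);
translate([1109, 66, 0]) cylinder(h = 741, r = 29);
translate([66, 496, 0]) cylinder(h = 741, r = 29);
translate([1109, 496, 0]) cylinder(h = 741, r = 29);
translate([404, 77, 774]) {
  cube([367, 408, 11]);
  translate([0, 0, 11]) cube([367, 11, 298]);
  translate([0, 397, 11]) cube([367, 11, 298]);
  translate([0, 11, 11]) cube([11, 386, 298]);
  translate([356, 11, 11]) cube([11, 386, 298]);
}
translate([449, -446, 0]) {
  translate([0, 0, 338]) cube([277, 256, 42]);
  translate([15, 15, 0]) cylinder(h = 338, r = 15);
  translate([262, 15, 0]) cylinder(h = 338, r = 15);
  translate([15, 241, 0]) cylinder(h = 338, r = 15);
  translate([262, 241, 0]) cylinder(h = 338, r = 15);
}
translate([449, 752, 0]) {
  translate([0, 0, 338]) cube([277, 256, 42]);
  translate([15, 15, 0]) cylinder(h = 338, r = 15);
  translate([262, 15, 0]) cylinder(h = 338, r = 15);
  translate([15, 241, 0]) cylinder(h = 338, r = 15);
  translate([262, 241, 0]) cylinder(h = 338, r = 15);
}
translate([-467, 153, 0]) {
  translate([0, 0, 338]) cube([277, 256, 42]);
  translate([15, 15, 0]) cylinder(h = 338, r = 15);
  translate([262, 15, 0]) cylinder(h = 338, r = 15);
  translate([15, 241, 0]) cylinder(h = 338, r = 15);
  translate([262, 241, 0]) cylinder(h = 338, r = 15);
}
translate([1365, 153, 0]) {
  translate([0, 0, 338]) cube([277, 256, 42]);
  translate([15, 15, 0]) cylinder(h = 338, r = 15);
  translate([262, 15, 0]) cylinder(h = 338, r = 15);
  translate([15, 241, 0]) cylinder(h = 338, r = 15);
  translate([262, 241, 0]) cylinder(h = 338, r = 15);
}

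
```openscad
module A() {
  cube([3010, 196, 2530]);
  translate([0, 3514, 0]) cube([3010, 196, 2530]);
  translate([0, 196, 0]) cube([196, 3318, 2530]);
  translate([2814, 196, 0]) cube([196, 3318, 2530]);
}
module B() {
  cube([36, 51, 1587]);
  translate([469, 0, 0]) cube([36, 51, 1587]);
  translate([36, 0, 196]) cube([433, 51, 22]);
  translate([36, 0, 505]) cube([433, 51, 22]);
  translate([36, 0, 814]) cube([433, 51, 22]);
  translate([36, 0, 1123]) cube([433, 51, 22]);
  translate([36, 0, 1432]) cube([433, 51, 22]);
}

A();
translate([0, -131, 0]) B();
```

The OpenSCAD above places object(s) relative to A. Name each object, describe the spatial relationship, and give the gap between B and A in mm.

A is a house frame. B is a ladder. The ladder is on the floor beside the house frame on its −y side. The gap between the ladder and the house frame is 80 mm.

The ladder's nearest face is 80 mm from the house frame's −y face.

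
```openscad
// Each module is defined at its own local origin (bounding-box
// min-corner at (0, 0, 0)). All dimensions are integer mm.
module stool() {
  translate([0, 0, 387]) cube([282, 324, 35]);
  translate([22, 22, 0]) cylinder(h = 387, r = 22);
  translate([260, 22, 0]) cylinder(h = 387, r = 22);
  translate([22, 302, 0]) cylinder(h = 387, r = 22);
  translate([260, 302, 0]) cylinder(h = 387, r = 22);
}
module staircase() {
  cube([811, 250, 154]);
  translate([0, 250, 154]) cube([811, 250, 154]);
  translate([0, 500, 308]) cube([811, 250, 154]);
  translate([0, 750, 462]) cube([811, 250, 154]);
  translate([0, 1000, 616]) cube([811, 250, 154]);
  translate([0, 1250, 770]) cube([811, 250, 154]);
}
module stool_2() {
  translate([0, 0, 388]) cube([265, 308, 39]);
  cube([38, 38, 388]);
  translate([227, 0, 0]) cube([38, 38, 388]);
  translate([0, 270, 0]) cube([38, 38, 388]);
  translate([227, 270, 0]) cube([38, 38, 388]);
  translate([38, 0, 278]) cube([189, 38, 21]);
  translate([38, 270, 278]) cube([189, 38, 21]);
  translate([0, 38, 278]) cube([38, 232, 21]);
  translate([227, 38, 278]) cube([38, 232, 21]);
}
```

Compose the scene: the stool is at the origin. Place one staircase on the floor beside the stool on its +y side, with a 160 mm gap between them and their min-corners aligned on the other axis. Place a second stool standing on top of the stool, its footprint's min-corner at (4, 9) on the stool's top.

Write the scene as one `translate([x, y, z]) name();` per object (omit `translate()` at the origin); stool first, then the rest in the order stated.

stool();
translate([0, 484, 0]) staircase();
translate([4, 9, 422]) stool_2();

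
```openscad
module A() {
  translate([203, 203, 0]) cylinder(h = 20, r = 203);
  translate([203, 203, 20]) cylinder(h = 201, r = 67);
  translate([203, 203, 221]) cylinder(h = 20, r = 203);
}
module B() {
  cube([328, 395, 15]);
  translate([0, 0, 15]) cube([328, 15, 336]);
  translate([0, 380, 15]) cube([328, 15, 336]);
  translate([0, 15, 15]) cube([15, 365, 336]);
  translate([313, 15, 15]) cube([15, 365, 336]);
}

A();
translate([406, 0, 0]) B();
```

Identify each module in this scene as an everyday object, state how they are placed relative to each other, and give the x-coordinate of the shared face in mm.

A is a spool. B is an open box. The open box is against the spool's +x side, with their −y faces flush. The x-coordinate of the shared face is 406 mm.

The spool's +x face and the open box's −x face are both at x = 406 mm.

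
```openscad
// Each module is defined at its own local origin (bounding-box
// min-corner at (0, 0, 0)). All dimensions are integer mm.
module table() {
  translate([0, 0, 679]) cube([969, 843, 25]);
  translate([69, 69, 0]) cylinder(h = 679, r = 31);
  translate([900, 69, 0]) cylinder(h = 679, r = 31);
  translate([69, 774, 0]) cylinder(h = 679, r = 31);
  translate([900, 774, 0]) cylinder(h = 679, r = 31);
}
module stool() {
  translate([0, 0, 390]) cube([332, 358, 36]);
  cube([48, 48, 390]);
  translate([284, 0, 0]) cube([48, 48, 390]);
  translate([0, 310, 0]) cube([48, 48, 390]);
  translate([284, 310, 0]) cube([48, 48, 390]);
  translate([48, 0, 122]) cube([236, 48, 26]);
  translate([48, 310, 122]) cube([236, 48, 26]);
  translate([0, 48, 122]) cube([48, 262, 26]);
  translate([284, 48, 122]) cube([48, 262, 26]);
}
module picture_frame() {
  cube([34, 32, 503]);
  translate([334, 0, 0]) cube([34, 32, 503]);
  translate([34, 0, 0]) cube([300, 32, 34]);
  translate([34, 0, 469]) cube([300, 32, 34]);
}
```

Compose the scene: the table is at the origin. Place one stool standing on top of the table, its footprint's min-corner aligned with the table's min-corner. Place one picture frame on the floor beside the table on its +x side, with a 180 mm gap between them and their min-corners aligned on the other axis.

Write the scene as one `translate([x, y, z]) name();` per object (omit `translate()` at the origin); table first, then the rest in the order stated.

table();
translate([0, 0, 704]) stool();
translate([1149, 0, 0]) picture_frame();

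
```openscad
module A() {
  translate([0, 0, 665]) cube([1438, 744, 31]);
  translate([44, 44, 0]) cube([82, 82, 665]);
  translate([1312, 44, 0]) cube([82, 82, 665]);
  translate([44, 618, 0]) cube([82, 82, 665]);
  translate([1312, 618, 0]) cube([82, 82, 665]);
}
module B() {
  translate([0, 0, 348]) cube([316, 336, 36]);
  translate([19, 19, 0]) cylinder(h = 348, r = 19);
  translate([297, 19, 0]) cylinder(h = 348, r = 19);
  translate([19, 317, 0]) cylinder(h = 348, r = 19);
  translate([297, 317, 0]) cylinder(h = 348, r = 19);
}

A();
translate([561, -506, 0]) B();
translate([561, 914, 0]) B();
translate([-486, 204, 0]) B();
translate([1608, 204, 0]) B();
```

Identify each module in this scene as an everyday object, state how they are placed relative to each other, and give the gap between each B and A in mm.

A is a table. B is a stool. Four stools sit around the table at the −y, +y, −x, +x sides. The gap between each stool and the table is 170 mm.

Each stool's nearest face is 170 mm from the table's bounding box.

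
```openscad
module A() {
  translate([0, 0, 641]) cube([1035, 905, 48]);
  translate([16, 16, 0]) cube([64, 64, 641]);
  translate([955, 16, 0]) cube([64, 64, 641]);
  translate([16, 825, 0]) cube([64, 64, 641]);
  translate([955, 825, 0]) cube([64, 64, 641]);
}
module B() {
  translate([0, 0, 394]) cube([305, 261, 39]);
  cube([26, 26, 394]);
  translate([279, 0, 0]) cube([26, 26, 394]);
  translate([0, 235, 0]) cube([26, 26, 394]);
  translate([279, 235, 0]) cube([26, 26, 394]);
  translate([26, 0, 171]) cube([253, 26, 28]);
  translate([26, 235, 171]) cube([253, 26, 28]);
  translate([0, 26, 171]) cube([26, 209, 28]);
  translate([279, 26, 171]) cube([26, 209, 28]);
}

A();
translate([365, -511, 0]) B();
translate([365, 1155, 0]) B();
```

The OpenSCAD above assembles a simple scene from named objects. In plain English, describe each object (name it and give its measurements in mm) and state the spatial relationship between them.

A is a rectangular dining table. The top is 1035×905×48 mm with its upper surface at z = 689 mm. It stands on four 64×64 mm square legs, each inset 16 mm from the nearest pair of top edges, running from the floor to the underside of the top.

B is a four-legged stool. The seat is 305×261 mm, 39 mm thick, top at z = 433 mm. It stands on four square legs, each 26×26 mm in cross-section, from z = 0 to the seat underside, each flush with a corner of the seat. Four stretchers, 26 mm wide and 28 mm tall, connect adjacent legs with their undersides at z = 171 mm, each running between the inner faces of the legs it joins and aligned with the legs' outer faces on the other axis.

Two stools sit around the table at the −y, +y sides.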